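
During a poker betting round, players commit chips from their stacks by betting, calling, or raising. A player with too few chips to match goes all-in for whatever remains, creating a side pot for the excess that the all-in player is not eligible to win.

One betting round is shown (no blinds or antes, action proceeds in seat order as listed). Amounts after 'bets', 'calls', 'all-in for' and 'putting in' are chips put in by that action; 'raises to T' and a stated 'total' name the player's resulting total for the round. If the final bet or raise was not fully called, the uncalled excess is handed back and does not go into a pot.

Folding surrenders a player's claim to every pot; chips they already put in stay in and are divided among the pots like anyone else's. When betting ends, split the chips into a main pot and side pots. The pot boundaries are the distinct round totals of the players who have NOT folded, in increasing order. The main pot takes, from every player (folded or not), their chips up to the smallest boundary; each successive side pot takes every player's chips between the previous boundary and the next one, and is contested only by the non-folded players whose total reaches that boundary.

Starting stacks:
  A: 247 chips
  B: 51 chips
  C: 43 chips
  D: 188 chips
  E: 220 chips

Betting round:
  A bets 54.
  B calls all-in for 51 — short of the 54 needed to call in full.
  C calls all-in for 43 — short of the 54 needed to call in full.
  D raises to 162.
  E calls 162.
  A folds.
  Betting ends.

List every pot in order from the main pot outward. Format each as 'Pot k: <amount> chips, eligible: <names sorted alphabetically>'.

Pot 1: 215 chips, eligible: B, C, D, E
Pot 2: 32 chips, eligible: B, D, E
Pot 3: 225 chips, eligible: D, E

Derivation:
Contributions: A=54, B=51, C=43, D=162, E=162
Folded: A
Pot levels (distinct totals of non-folded players): 43, 51, 162
Layer 1-43: 43 each from A, B, C, D, E = 43*5 = 215 chips; eligible B, C, D, E
Layer 44-51: 8 each from A, B, D, E = 8*4 = 32 chips; eligible B, D, E
Layer 52-162: A 3 + D 111 + E 111 = 225 chips; eligible D, E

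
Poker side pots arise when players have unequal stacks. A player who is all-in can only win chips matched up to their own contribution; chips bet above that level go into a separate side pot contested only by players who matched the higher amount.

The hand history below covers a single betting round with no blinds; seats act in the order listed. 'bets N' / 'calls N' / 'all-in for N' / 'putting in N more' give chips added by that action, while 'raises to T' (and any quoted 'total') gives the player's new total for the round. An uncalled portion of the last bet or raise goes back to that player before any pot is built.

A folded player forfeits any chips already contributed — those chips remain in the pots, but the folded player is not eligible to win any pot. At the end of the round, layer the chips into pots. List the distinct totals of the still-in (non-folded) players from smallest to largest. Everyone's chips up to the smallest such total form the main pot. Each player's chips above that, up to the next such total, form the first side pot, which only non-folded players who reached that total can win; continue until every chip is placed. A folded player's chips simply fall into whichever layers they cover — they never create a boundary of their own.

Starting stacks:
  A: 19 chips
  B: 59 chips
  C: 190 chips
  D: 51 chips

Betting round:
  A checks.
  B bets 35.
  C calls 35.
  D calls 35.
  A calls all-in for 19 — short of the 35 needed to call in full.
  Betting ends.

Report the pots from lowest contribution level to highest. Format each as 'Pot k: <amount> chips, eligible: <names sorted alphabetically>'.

Pot 1: 76 chips, eligible: A, B, C, D
Pot 2: 48 chips, eligible: B, C, D

Derivation:
Contributions: A=19, B=35, C=35, D=35
Pot levels (distinct totals of non-folded players): 19, 35
Layer 1-19: 19 each from A, B, C, D = 19*4 = 76 chips; eligible A, B, C, D
Layer 20-35: 16 each from B, C, D = 16*3 = 48 chips; eligible B, C, D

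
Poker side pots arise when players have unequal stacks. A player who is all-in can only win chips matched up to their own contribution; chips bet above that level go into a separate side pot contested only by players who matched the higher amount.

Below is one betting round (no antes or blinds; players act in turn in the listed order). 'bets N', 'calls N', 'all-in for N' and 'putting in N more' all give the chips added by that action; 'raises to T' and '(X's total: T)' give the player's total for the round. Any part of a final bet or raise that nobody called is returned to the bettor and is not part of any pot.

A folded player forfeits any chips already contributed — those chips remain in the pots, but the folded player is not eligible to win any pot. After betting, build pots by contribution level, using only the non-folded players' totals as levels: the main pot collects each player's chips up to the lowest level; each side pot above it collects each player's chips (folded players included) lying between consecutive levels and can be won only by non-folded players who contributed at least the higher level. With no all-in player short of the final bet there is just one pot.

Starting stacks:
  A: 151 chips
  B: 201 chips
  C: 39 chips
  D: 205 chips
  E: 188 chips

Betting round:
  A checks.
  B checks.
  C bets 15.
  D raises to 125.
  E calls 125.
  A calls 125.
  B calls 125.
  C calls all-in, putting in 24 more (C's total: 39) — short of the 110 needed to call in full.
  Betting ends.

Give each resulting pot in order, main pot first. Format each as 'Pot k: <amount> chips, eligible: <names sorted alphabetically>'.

Contributions: A=125, B=125, C=39, D=125, E=125
Pot levels (distinct totals of non-folded players): 39, 125
Layer 1-39: 39 each from A, B, C, D, E = 39*5 = 195 chips; eligible A, B, C, D, E
Layer 40-125: 86 each from A, B, D, E = 86*4 = 344 chips; eligible A, B, D, E

Pot 1: 195 chips, eligible: A, B, C, D, E
Pot 2: 344 chips, eligible: A, B, D, E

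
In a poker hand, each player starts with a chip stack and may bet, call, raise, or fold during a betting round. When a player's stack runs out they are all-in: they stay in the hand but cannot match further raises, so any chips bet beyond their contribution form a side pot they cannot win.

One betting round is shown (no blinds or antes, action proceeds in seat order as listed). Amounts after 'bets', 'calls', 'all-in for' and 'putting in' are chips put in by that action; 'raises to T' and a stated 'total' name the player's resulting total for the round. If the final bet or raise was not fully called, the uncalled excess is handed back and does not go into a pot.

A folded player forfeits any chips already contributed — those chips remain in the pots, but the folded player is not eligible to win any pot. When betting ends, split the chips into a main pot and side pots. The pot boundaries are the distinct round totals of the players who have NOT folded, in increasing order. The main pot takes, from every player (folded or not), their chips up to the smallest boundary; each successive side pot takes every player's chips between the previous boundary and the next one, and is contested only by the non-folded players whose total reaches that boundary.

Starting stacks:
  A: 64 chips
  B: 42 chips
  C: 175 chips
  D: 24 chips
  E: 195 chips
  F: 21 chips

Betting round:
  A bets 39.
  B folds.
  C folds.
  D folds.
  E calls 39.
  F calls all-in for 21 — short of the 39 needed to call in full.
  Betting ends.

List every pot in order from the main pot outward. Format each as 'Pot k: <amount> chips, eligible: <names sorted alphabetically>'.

Contributions: A=39, E=39, F=21
Folded: B, C, D
Pot levels (distinct totals of non-folded players): 21, 39
Layer 1-21: 21 each from A, E, F = 21*3 = 63 chips; eligible A, E, F
Layer 22-39: 18 each from A, E = 18*2 = 36 chips; eligible A, E

Pot 1: 63 chips, eligible: A, E, F
Pot 2: 36 chips, eligible: A, E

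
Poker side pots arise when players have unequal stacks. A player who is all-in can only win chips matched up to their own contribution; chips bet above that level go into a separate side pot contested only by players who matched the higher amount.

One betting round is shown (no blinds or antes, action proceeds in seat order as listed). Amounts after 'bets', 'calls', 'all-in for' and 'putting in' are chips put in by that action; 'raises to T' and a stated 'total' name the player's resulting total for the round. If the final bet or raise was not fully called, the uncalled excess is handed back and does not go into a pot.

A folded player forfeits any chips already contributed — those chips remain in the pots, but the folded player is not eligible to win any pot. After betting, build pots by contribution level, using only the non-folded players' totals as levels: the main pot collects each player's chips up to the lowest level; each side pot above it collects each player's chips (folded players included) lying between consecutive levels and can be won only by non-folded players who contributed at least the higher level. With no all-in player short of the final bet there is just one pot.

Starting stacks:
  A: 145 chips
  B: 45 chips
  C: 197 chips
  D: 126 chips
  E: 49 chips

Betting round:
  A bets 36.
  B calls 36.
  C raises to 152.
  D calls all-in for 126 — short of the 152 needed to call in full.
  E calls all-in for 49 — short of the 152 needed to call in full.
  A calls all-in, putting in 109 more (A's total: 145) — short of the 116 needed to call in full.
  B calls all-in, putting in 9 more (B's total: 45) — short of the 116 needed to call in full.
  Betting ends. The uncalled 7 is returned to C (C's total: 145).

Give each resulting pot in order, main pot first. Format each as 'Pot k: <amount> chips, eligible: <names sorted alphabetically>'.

Pot 1: 225 chips, eligible: A, B, C, D, E
Pot 2: 16 chips, eligible: A, C, D, E
Pot 3: 231 chips, eligible: A, C, D
Pot 4: 38 chips, eligible: A, C

Derivation:
Contributions (after 7 returned to C): A=145, B=45, C=145, D=126, E=49
Pot levels (distinct totals of non-folded players): 45, 49, 126, 145
Layer 1-45: 45 each from A, B, C, D, E = 45*5 = 225 chips; eligible A, B, C, D, E
Layer 46-49: 4 each from A, C, D, E = 4*4 = 16 chips; eligible A, C, D, E
Layer 50-126: 77 each from A, C, D = 77*3 = 231 chips; eligible A, C, D
Layer 127-145: 19 each from A, C = 19*2 = 38 chips; eligible A, C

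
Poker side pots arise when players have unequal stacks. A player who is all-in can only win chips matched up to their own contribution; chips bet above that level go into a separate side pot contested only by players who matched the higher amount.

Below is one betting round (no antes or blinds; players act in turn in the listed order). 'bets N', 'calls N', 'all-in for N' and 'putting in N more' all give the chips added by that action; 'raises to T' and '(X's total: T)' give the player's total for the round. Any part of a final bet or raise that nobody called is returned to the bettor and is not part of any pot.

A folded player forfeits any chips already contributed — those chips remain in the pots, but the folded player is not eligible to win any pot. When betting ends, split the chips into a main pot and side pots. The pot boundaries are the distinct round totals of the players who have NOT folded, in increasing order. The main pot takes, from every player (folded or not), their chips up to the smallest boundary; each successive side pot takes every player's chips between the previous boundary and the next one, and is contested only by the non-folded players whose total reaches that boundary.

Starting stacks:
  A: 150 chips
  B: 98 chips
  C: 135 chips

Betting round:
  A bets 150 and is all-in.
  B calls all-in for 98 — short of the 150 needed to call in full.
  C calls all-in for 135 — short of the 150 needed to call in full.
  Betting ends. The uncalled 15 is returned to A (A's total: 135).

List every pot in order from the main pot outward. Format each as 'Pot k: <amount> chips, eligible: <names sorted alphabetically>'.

Contributions (after 15 returned to A): A=135, B=98, C=135
Pot levels (distinct totals of non-folded players): 98, 135
Layer 1-98: 98 each from A, B, C = 98*3 = 294 chips; eligible A, B, C
Layer 99-135: 37 each from A, C = 37*2 = 74 chips; eligible A, C

Pot 1: 294 chips, eligible: A, B, C
Pot 2: 74 chips, eligible: A, C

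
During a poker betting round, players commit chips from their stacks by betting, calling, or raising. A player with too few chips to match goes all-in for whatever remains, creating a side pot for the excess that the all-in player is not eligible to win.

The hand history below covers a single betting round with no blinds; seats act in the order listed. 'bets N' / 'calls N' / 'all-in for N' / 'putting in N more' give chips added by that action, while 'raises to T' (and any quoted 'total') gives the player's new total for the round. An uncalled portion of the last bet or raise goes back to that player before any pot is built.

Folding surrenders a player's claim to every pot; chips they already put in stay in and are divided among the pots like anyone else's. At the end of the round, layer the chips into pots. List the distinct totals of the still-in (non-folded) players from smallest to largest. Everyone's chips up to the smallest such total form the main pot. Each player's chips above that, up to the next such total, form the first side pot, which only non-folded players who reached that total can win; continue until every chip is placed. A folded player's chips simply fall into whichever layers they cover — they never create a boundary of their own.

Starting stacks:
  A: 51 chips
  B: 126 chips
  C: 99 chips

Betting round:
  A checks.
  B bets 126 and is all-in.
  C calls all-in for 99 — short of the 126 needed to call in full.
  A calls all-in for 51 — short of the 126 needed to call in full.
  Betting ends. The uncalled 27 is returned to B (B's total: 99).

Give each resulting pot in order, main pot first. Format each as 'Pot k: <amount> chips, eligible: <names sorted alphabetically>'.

Contributions (after 27 returned to B): A=51, B=99, C=99
Pot levels (distinct totals of non-folded players): 51, 99
Layer 1-51: 51 each from A, B, C = 51*3 = 153 chips; eligible A, B, C
Layer 52-99: 48 each from B, C = 48*2 = 96 chips; eligible B, C

Pot 1: 153 chips, eligible: A, B, C
Pot 2: 96 chips, eligible: B, C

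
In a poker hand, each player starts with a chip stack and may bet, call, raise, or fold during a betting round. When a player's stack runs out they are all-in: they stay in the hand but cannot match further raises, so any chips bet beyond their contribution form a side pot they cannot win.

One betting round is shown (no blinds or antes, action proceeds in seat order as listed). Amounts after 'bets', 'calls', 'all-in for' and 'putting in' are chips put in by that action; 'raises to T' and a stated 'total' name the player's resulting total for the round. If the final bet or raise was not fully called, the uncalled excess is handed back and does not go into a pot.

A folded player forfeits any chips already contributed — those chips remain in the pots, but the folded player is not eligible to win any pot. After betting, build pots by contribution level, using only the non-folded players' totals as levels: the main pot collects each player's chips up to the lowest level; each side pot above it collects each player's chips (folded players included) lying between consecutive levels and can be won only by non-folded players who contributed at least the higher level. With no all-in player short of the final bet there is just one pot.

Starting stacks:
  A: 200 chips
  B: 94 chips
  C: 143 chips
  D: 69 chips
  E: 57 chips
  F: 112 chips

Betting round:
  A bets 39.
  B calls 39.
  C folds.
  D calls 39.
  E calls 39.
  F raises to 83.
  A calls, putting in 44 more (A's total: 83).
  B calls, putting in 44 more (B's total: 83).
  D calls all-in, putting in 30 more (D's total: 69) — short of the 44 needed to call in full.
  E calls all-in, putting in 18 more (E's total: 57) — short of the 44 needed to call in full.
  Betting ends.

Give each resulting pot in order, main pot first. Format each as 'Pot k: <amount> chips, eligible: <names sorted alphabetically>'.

Contributions: A=83, B=83, D=69, E=57, F=83
Folded: C
Pot levels (distinct totals of non-folded players): 57, 69, 83
Layer 1-57: 57 each from A, B, D, E, F = 57*5 = 285 chips; eligible A, B, D, E, F
Layer 58-69: 12 each from A, B, D, F = 12*4 = 48 chips; eligible A, B, D, F
Layer 70-83: 14 each from A, B, F = 14*3 = 42 chips; eligible A, B, F

Pot 1: 285 chips, eligible: A, B, D, E, F
Pot 2: 48 chips, eligible: A, B, D, F
Pot 3: 42 chips, eligible: A, B, F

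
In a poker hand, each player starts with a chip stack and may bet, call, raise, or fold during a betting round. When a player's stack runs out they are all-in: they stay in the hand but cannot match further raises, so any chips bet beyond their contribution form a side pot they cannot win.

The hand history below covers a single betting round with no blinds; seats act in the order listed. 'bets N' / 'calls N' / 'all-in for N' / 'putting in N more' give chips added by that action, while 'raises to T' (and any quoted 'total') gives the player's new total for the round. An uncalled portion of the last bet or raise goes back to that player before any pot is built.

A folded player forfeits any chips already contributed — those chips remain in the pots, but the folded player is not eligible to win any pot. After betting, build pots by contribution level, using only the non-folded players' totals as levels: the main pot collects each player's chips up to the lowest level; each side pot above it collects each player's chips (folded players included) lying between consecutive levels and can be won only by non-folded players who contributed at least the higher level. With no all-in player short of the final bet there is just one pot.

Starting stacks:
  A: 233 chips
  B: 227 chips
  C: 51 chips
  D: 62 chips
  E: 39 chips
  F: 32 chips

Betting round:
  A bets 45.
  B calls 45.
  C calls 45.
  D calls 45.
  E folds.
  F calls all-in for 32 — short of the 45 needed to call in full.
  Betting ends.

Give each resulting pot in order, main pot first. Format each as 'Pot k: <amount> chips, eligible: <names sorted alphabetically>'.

Pot 1: 160 chips, eligible: A, B, C, D, F
Pot 2: 52 chips, eligible: A, B, C, D

Derivation:
Contributions: A=45, B=45, C=45, D=45, F=32
Folded: E
Pot levels (distinct totals of non-folded players): 32, 45
Layer 1-32: 32 each from A, B, C, D, F = 32*5 = 160 chips; eligible A, B, C, D, F
Layer 33-45: 13 each from A, B, C, D = 13*4 = 52 chips; eligible A, B, C, D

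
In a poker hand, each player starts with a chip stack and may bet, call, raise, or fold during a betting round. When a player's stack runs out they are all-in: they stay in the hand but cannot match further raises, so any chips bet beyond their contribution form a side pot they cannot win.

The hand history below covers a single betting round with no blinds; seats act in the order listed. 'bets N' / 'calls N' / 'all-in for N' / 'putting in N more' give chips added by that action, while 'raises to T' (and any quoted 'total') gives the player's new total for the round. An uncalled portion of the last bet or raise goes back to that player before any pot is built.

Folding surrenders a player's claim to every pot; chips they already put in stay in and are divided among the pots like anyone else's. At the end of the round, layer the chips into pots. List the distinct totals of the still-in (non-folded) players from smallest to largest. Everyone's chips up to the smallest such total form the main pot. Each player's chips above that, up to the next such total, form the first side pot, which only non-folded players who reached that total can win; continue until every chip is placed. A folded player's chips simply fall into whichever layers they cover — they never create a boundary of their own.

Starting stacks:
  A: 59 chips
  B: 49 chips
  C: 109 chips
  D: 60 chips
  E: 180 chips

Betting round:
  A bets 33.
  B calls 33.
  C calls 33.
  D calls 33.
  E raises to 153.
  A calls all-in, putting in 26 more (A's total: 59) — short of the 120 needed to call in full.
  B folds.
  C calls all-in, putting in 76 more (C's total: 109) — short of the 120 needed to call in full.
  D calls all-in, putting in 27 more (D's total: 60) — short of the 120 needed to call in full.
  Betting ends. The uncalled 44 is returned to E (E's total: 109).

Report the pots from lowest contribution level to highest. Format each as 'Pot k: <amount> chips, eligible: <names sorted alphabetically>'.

Pot 1: 269 chips, eligible: A, C, D, E
Pot 2: 3 chips, eligible: C, D, E
Pot 3: 98 chips, eligible: C, E

Derivation:
Contributions (after 44 returned to E): A=59, B=33, C=109, D=60, E=109
Folded: B
Pot levels (distinct totals of non-folded players): 59, 60, 109
Layer 1-59: A 59 + B 33 + C 59 + D 59 + E 59 = 269 chips; eligible A, C, D, E
Layer 60-60: 1 each from C, D, E = 1*3 = 3 chips; eligible C, D, E
Layer 61-109: 49 each from C, E = 49*2 = 98 chips; eligible C, E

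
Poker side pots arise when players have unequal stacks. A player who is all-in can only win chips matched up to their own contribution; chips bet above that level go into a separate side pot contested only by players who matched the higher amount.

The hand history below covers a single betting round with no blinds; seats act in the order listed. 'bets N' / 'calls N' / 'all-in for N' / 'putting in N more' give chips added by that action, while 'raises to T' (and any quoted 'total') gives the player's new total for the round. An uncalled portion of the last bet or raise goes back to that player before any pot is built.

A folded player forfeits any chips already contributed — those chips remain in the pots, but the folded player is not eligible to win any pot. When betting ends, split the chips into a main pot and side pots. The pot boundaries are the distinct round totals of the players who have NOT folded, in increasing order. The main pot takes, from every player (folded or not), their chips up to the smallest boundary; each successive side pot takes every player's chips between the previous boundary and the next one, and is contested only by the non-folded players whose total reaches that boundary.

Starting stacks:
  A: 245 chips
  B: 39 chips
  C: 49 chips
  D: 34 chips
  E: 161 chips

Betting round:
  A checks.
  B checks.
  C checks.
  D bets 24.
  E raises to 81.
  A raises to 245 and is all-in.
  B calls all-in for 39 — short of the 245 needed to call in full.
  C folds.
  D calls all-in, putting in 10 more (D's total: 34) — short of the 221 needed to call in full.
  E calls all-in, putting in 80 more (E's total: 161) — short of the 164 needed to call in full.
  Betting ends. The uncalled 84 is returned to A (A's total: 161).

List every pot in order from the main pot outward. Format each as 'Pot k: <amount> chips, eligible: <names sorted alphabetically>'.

Contributions (after 84 returned to A): A=161, B=39, D=34, E=161
Folded: C
Pot levels (distinct totals of non-folded players): 34, 39, 161
Layer 1-34: 34 each from A, B, D, E = 34*4 = 136 chips; eligible A, B, D, E
Layer 35-39: 5 each from A, B, E = 5*3 = 15 chips; eligible A, B, E
Layer 40-161: 122 each from A, E = 122*2 = 244 chips; eligible A, E

Pot 1: 136 chips, eligible: A, B, D, E
Pot 2: 15 chips, eligible: A, B, E
Pot 3: 244 chips, eligible: A, E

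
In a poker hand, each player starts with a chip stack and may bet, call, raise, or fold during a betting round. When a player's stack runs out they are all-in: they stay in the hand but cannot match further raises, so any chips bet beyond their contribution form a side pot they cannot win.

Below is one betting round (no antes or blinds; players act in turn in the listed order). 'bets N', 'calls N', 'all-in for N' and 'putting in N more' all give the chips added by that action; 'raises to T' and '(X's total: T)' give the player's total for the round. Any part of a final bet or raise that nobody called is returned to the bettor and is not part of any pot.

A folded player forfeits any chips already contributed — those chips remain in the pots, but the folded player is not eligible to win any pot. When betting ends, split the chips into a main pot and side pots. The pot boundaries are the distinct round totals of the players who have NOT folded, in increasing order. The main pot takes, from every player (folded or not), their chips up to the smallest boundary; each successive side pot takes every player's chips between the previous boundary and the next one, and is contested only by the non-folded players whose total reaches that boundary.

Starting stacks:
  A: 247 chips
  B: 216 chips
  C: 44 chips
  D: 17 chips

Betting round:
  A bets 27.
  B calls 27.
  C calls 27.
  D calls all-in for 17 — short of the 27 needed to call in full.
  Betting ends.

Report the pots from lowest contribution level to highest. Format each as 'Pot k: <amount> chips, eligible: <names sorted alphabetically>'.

Contributions: A=27, B=27, C=27, D=17
Pot levels (distinct totals of non-folded players): 17, 27
Layer 1-17: 17 each from A, B, C, D = 17*4 = 68 chips; eligible A, B, C, D
Layer 18-27: 10 each from A, B, C = 10*3 = 30 chips; eligible A, B, C

Pot 1: 68 chips, eligible: A, B, C, D
Pot 2: 30 chips, eligible: A, B, C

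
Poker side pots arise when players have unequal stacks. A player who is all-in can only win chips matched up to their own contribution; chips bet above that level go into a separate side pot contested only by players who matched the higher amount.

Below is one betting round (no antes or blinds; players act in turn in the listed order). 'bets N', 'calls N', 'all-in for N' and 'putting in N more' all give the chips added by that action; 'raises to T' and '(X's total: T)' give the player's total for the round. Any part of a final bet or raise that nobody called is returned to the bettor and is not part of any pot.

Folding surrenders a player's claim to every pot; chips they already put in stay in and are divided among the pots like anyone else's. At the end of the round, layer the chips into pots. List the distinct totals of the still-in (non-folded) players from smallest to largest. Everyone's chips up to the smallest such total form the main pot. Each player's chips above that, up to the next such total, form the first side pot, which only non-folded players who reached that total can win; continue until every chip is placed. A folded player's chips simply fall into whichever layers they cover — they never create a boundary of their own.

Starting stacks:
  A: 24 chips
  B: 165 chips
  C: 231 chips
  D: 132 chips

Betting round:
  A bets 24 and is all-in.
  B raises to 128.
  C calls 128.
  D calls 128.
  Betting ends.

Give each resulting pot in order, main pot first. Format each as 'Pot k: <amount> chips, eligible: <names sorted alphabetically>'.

Pot 1: 96 chips, eligible: A, B, C, D
Pot 2: 312 chips, eligible: B, C, D

Derivation:
Contributions: A=24, B=128, C=128, D=128
Pot levels (distinct totals of non-folded players): 24, 128
Layer 1-24: 24 each from A, B, C, D = 24*4 = 96 chips; eligible A, B, C, D
Layer 25-128: 104 each from B, C, D = 104*3 = 312 chips; eligible B, C, D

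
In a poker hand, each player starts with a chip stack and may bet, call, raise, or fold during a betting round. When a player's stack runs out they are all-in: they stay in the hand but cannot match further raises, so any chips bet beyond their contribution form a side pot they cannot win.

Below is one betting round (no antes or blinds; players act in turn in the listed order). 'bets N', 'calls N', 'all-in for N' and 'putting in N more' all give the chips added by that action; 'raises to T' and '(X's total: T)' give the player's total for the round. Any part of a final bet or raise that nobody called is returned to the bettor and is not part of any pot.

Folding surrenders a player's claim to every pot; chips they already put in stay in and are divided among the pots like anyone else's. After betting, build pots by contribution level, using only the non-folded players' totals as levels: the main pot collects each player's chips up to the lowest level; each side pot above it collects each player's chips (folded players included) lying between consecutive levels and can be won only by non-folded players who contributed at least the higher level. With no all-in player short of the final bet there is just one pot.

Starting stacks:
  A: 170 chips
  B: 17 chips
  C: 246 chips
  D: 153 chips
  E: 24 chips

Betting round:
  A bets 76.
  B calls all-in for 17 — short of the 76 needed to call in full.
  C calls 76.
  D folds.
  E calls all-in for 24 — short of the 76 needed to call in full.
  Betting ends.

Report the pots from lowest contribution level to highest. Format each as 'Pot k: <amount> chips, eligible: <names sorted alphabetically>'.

Contributions: A=76, B=17, C=76, E=24
Folded: D
Pot levels (distinct totals of non-folded players): 17, 24, 76
Layer 1-17: 17 each from A, B, C, E = 17*4 = 68 chips; eligible A, B, C, E
Layer 18-24: 7 each from A, C, E = 7*3 = 21 chips; eligible A, C, E
Layer 25-76: 52 each from A, C = 52*2 = 104 chips; eligible A, C

Pot 1: 68 chips, eligible: A, B, C, E
Pot 2: 21 chips, eligible: A, C, E
Pot 3: 104 chips, eligible: A, C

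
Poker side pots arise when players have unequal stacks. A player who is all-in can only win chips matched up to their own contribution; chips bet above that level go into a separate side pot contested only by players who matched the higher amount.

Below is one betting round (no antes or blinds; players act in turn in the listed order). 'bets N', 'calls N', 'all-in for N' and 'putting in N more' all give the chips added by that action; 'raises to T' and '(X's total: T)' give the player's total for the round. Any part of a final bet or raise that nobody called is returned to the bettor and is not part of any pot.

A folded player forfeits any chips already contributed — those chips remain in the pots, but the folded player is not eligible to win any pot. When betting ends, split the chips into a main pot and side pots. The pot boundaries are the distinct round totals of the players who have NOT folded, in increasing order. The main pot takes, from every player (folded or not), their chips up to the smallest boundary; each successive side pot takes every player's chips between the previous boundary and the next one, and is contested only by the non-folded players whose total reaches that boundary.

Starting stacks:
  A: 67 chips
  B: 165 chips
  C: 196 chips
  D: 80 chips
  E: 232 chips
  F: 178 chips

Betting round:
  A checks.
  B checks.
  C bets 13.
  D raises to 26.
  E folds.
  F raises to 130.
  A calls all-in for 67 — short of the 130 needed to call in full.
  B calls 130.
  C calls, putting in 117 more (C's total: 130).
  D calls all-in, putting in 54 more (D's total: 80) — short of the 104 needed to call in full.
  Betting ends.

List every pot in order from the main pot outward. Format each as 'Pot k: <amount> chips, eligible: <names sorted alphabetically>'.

Contributions: A=67, B=130, C=130, D=80, F=130
Folded: E
Pot levels (distinct totals of non-folded players): 67, 80, 130
Layer 1-67: 67 each from A, B, C, D, F = 67*5 = 335 chips; eligible A, B, C, D, F
Layer 68-80: 13 each from B, C, D, F = 13*4 = 52 chips; eligible B, C, D, F
Layer 81-130: 50 each from B, C, F = 50*3 = 150 chips; eligible B, C, F

Pot 1: 335 chips, eligible: A, B, C, D, F
Pot 2: 52 chips, eligible: B, C, D, F
Pot 3: 150 chips, eligible: B, C, F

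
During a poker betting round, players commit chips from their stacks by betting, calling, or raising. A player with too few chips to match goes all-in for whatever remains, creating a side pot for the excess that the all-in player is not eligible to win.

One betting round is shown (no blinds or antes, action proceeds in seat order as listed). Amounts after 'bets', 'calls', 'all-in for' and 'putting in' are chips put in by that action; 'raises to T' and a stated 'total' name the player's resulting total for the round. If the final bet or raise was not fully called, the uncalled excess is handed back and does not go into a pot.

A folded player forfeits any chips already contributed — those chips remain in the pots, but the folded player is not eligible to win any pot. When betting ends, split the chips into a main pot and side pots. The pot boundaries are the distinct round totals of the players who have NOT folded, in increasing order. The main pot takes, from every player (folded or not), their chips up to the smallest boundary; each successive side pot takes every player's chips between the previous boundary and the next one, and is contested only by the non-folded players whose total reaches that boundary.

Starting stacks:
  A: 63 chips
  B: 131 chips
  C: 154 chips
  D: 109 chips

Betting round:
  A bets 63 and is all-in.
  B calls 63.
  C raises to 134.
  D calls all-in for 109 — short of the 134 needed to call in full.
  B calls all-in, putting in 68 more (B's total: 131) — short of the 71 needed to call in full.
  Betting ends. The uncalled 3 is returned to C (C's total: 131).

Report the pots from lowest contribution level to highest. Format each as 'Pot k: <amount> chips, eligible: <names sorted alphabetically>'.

Pot 1: 252 chips, eligible: A, B, C, D
Pot 2: 138 chips, eligible: B, C, D
Pot 3: 44 chips, eligible: B, C

Derivation:
Contributions (after 3 returned to C): A=63, B=131, C=131, D=109
Pot levels (distinct totals of non-folded players): 63, 109, 131
Layer 1-63: 63 each from A, B, C, D = 63*4 = 252 chips; eligible A, B, C, D
Layer 64-109: 46 each from B, C, D = 46*3 = 138 chips; eligible B, C, D
Layer 110-131: 22 each from B, C = 22*2 = 44 chips; eligible B, C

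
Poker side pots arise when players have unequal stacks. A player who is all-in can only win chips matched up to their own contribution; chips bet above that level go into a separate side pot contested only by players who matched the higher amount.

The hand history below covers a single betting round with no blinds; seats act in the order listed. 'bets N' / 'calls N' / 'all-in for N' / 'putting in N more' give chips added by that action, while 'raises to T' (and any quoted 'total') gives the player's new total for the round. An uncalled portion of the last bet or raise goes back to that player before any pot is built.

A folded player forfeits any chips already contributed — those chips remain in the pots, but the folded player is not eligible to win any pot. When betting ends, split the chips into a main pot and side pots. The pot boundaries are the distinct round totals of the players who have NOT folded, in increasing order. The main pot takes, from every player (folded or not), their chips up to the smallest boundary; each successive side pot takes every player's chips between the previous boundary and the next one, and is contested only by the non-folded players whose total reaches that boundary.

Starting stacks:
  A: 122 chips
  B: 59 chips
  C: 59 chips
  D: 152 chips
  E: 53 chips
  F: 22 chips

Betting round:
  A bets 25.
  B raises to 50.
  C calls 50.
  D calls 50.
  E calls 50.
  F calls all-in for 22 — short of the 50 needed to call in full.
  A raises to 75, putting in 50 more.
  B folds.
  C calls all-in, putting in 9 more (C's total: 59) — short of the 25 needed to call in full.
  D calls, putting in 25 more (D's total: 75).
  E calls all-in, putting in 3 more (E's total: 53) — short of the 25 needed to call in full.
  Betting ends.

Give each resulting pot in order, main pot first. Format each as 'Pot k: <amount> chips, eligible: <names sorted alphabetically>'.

Pot 1: 132 chips, eligible: A, C, D, E, F
Pot 2: 152 chips, eligible: A, C, D, E
Pot 3: 18 chips, eligible: A, C, D
Pot 4: 32 chips, eligible: A, D

Derivation:
Contributions: A=75, B=50, C=59, D=75, E=53, F=22
Folded: B
Pot levels (distinct totals of non-folded players): 22, 53, 59, 75
Layer 1-22: 22 each from A, B, C, D, E, F = 22*6 = 132 chips; eligible A, C, D, E, F
Layer 23-53: A 31 + B 28 + C 31 + D 31 + E 31 = 152 chips; eligible A, C, D, E
Layer 54-59: 6 each from A, C, D = 6*3 = 18 chips; eligible A, C, D
Layer 60-75: 16 each from A, D = 16*2 = 32 chips; eligible A, D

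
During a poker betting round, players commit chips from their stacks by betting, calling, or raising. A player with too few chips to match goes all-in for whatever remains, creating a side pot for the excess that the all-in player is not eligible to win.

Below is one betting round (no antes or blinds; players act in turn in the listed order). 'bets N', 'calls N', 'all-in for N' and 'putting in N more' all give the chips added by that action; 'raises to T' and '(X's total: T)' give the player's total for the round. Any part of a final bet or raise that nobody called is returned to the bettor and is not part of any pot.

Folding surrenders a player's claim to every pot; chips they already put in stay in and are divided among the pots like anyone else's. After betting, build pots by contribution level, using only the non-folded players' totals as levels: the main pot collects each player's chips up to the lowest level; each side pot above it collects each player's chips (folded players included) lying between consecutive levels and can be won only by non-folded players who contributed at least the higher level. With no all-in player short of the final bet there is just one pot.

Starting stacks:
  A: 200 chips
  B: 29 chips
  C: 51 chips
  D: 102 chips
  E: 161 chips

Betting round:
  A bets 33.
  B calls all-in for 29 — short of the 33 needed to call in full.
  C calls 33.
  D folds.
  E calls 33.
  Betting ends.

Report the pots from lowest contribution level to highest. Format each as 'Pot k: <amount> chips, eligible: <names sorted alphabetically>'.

Contributions: A=33, B=29, C=33, E=33
Folded: D
Pot levels (distinct totals of non-folded players): 29, 33
Layer 1-29: 29 each from A, B, C, E = 29*4 = 116 chips; eligible A, B, C, E
Layer 30-33: 4 each from A, C, E = 4*3 = 12 chips; eligible A, C, E

Pot 1: 116 chips, eligible: A, B, C, E
Pot 2: 12 chips, eligible: A, C, E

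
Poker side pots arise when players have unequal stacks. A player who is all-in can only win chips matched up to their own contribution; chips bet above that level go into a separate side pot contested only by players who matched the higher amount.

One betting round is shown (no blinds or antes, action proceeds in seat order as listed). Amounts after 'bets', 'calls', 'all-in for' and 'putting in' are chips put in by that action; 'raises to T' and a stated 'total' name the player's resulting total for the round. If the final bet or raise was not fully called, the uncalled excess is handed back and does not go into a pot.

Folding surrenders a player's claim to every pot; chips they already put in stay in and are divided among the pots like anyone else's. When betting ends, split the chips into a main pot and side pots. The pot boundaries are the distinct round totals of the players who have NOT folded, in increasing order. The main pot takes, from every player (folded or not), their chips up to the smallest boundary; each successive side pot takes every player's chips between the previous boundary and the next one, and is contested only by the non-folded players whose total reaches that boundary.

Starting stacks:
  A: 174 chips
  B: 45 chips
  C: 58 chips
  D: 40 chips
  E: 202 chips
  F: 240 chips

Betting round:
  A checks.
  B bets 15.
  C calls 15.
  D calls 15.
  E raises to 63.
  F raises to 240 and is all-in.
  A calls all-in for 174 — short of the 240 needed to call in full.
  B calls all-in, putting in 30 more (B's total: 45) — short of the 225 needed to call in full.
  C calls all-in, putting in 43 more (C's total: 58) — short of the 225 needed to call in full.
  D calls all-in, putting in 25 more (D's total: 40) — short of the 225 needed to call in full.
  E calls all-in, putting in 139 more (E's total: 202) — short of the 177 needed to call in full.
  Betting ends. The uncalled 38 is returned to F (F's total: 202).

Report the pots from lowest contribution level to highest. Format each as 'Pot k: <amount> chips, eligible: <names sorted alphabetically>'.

Contributions (after 38 returned to F): A=174, B=45, C=58, D=40, E=202, F=202
Pot levels (distinct totals of non-folded players): 40, 45, 58, 174, 202
Layer 1-40: 40 each from A, B, C, D, E, F = 40*6 = 240 chips; eligible A, B, C, D, E, F
Layer 41-45: 5 each from A, B, C, E, F = 5*5 = 25 chips; eligible A, B, C, E, F
Layer 46-58: 13 each from A, C, E, F = 13*4 = 52 chips; eligible A, C, E, F
Layer 59-174: 116 each from A, E, F = 116*3 = 348 chips; eligible A, E, F
Layer 175-202: 28 each from E, F = 28*2 = 56 chips; eligible E, F

Pot 1: 240 chips, eligible: A, B, C, D, E, F
Pot 2: 25 chips, eligible: A, B, C, E, F
Pot 3: 52 chips, eligible: A, C, E, F
Pot 4: 348 chips, eligible: A, E, F
Pot 5: 56 chips, eligible: E, F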